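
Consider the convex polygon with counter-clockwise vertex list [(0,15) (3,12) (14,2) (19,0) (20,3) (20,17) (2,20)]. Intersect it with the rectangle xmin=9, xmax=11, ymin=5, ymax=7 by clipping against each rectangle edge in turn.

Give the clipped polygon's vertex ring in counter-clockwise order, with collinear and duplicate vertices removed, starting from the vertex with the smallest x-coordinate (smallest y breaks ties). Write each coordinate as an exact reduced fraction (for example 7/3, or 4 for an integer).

Clipped polygon: [(9,72/11) (107/10,5) (11,5) (11,7) (9,7)]

1. After x ≥ 9: [(9,72/11) (14,2) (19,0) (20,3) (20,17) (9,113/6)]
2. After x ≤ 11: [(9,72/11) (11,52/11) (11,37/2) (9,113/6)]
3. After y ≥ 5: [(9,72/11) (107/10,5) (11,5) (11,37/2) (9,113/6)]
4. After y ≤ 7: [(9,7) (9,72/11) (107/10,5) (11,5) (11,7)]
5. Canonical ring: [(9,72/11) (107/10,5) (11,5) (11,7) (9,7)]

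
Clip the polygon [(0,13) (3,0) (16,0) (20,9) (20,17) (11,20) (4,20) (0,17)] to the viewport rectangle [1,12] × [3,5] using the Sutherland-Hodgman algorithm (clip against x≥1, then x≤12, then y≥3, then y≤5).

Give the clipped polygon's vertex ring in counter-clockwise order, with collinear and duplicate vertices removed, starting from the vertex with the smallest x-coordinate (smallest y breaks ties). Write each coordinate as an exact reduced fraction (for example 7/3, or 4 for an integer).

Clipped polygon: [(24/13,5) (30/13,3) (12,3) (12,5)]

1. After x ≥ 1: [(1,26/3) (3,0) (16,0) (20,9) (20,17) (11,20) (4,20) (1,71/4)]
2. After x ≤ 12: [(1,26/3) (3,0) (12,0) (12,59/3) (11,20) (4,20) (1,71/4)]
3. After y ≥ 3: [(1,26/3) (30/13,3) (12,3) (12,59/3) (11,20) (4,20) (1,71/4)]
4. After y ≤ 5: [(24/13,5) (30/13,3) (12,3) (12,5)]
5. Canonical ring: [(24/13,5) (30/13,3) (12,3) (12,5)]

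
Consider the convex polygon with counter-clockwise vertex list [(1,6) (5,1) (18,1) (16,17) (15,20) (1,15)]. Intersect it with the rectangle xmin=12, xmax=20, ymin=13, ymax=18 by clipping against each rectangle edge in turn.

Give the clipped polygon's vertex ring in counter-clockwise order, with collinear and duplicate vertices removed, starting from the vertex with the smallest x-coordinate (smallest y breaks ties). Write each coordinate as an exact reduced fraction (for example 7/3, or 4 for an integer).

Clipped polygon: [(12,13) (33/2,13) (16,17) (47/3,18) (12,18)]

1. After x ≥ 12: [(12,1) (18,1) (16,17) (15,20) (12,265/14)]
2. After x ≤ 20: [(12,1) (18,1) (16,17) (15,20) (12,265/14)]
3. After y ≥ 13: [(12,13) (33/2,13) (16,17) (15,20) (12,265/14)]
4. After y ≤ 18: [(12,18) (12,13) (33/2,13) (16,17) (47/3,18)]
5. Canonical ring: [(12,13) (33/2,13) (16,17) (47/3,18) (12,18)]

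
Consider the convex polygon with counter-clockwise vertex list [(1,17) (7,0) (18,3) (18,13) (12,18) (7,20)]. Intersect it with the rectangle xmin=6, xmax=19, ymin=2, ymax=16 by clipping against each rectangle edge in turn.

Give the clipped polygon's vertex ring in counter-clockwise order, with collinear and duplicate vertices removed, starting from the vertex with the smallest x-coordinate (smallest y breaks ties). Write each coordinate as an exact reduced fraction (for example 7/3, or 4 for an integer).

1. After x ≥ 6: [(6,39/2) (6,17/6) (7,0) (18,3) (18,13) (12,18) (7,20)]
2. After x ≤ 19: [(6,39/2) (6,17/6) (7,0) (18,3) (18,13) (12,18) (7,20)]
3. After y ≥ 2: [(6,39/2) (6,17/6) (107/17,2) (43/3,2) (18,3) (18,13) (12,18) (7,20)]
4. After y ≤ 16: [(6,16) (6,17/6) (107/17,2) (43/3,2) (18,3) (18,13) (72/5,16)]
5. Canonical ring: [(6,17/6) (107/17,2) (43/3,2) (18,3) (18,13) (72/5,16) (6,16)]

Clipped polygon: [(6,17/6) (107/17,2) (43/3,2) (18,3) (18,13) (72/5,16) (6,16)]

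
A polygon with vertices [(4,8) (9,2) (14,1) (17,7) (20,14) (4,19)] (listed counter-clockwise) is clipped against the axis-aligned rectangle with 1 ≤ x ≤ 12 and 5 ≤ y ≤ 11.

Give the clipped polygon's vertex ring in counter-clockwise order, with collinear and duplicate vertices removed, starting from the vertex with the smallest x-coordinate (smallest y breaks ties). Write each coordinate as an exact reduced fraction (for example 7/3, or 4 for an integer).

Clipped polygon: [(4,8) (13/2,5) (12,5) (12,11) (4,11)]

1. After x ≥ 1: [(4,8) (9,2) (14,1) (17,7) (20,14) (4,19)]
2. After x ≤ 12: [(4,8) (9,2) (12,7/5) (12,33/2) (4,19)]
3. After y ≥ 5: [(4,8) (13/2,5) (12,5) (12,33/2) (4,19)]
4. After y ≤ 11: [(4,11) (4,8) (13/2,5) (12,5) (12,11)]
5. Canonical ring: [(4,8) (13/2,5) (12,5) (12,11) (4,11)]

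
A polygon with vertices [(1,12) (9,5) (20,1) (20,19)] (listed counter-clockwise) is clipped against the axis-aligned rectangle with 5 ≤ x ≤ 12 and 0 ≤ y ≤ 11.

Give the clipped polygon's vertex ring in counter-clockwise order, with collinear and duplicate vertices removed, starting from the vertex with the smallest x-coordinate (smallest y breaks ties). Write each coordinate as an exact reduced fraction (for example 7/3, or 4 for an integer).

1. After x ≥ 5: [(5,256/19) (5,17/2) (9,5) (20,1) (20,19)]
2. After x ≤ 12: [(12,305/19) (5,256/19) (5,17/2) (9,5) (12,43/11)]
3. After y ≥ 0: [(12,305/19) (5,256/19) (5,17/2) (9,5) (12,43/11)]
4. After y ≤ 11: [(12,11) (5,11) (5,17/2) (9,5) (12,43/11)]
5. Canonical ring: [(5,17/2) (9,5) (12,43/11) (12,11) (5,11)]

Clipped polygon: [(5,17/2) (9,5) (12,43/11) (12,11) (5,11)]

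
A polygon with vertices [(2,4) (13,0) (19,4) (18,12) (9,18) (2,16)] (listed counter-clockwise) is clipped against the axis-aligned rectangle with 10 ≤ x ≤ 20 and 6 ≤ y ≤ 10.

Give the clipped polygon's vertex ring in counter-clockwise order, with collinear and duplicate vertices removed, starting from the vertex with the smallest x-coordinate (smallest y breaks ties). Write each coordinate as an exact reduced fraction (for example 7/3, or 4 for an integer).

1. After x ≥ 10: [(10,12/11) (13,0) (19,4) (18,12) (10,52/3)]
2. After x ≤ 20: [(10,12/11) (13,0) (19,4) (18,12) (10,52/3)]
3. After y ≥ 6: [(10,6) (75/4,6) (18,12) (10,52/3)]
4. After y ≤ 10: [(10,10) (10,6) (75/4,6) (73/4,10)]
5. Canonical ring: [(10,6) (75/4,6) (73/4,10) (10,10)]

Clipped polygon: [(10,6) (75/4,6) (73/4,10) (10,10)]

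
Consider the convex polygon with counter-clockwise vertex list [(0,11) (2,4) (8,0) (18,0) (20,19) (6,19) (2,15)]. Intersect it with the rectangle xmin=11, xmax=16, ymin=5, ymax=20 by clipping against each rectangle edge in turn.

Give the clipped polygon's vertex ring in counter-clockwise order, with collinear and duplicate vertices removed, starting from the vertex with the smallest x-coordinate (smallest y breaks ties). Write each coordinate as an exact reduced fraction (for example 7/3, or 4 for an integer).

1. After x ≥ 11: [(11,0) (18,0) (20,19) (11,19)]
2. After x ≤ 16: [(11,0) (16,0) (16,19) (11,19)]
3. After y ≥ 5: [(11,5) (16,5) (16,19) (11,19)]
4. After y ≤ 20: [(11,5) (16,5) (16,19) (11,19)]
5. Canonical ring: [(11,5) (16,5) (16,19) (11,19)]

Clipped polygon: [(11,5) (16,5) (16,19) (11,19)]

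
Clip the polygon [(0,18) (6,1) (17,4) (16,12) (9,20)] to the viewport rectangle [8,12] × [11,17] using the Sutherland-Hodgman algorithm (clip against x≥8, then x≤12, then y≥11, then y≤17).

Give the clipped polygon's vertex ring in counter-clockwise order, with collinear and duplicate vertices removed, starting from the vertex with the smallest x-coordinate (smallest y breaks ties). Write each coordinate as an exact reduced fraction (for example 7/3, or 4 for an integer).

1. After x ≥ 8: [(8,178/9) (8,17/11) (17,4) (16,12) (9,20)]
2. After x ≤ 12: [(8,178/9) (8,17/11) (12,29/11) (12,116/7) (9,20)]
3. After y ≥ 11: [(8,178/9) (8,11) (12,11) (12,116/7) (9,20)]
4. After y ≤ 17: [(8,17) (8,11) (12,11) (12,116/7) (93/8,17)]
5. Canonical ring: [(8,11) (12,11) (12,116/7) (93/8,17) (8,17)]

Clipped polygon: [(8,11) (12,11) (12,116/7) (93/8,17) (8,17)]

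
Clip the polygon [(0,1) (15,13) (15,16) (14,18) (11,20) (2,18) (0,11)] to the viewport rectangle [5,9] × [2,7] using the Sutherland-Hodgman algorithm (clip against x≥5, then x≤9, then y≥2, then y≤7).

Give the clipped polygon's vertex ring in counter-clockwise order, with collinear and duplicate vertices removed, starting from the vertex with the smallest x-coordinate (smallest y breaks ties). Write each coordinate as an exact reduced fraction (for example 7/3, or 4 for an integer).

1. After x ≥ 5: [(5,5) (15,13) (15,16) (14,18) (11,20) (5,56/3)]
2. After x ≤ 9: [(5,5) (9,41/5) (9,176/9) (5,56/3)]
3. After y ≥ 2: [(5,5) (9,41/5) (9,176/9) (5,56/3)]
4. After y ≤ 7: [(5,7) (5,5) (15/2,7)]
5. Canonical ring: [(5,5) (15/2,7) (5,7)]

Clipped polygon: [(5,5) (15/2,7) (5,7)]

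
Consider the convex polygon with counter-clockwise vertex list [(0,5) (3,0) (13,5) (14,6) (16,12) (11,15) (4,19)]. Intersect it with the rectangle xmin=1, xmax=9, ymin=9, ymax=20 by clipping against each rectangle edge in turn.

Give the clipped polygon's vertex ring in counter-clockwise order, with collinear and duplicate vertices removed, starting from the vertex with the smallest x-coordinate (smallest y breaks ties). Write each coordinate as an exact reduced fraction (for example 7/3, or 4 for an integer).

1. After x ≥ 1: [(1,17/2) (1,10/3) (3,0) (13,5) (14,6) (16,12) (11,15) (4,19)]
2. After x ≤ 9: [(1,17/2) (1,10/3) (3,0) (9,3) (9,113/7) (4,19)]
3. After y ≥ 9: [(8/7,9) (9,9) (9,113/7) (4,19)]
4. After y ≤ 20: [(8/7,9) (9,9) (9,113/7) (4,19)]
5. Canonical ring: [(8/7,9) (9,9) (9,113/7) (4,19)]

Clipped polygon: [(8/7,9) (9,9) (9,113/7) (4,19)]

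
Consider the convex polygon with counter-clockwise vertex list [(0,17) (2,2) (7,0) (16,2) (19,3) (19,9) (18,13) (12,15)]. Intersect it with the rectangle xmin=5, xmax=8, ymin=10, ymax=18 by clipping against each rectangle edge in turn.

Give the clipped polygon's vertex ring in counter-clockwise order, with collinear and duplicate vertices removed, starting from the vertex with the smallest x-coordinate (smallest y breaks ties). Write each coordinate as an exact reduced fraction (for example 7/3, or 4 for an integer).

Clipped polygon: [(5,10) (8,10) (8,47/3) (5,97/6)]

1. After x ≥ 5: [(5,97/6) (5,4/5) (7,0) (16,2) (19,3) (19,9) (18,13) (12,15)]
2. After x ≤ 8: [(8,47/3) (5,97/6) (5,4/5) (7,0) (8,2/9)]
3. After y ≥ 10: [(8,10) (8,47/3) (5,97/6) (5,10)]
4. After y ≤ 18: [(8,10) (8,47/3) (5,97/6) (5,10)]
5. Canonical ring: [(5,10) (8,10) (8,47/3) (5,97/6)]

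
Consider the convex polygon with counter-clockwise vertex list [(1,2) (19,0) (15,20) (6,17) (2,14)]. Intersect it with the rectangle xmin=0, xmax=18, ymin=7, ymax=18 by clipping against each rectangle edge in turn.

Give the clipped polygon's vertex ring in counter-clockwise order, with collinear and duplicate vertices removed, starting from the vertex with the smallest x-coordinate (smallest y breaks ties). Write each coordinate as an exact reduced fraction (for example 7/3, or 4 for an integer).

Clipped polygon: [(17/12,7) (88/5,7) (77/5,18) (9,18) (6,17) (2,14)]

1. After x ≥ 0: [(1,2) (19,0) (15,20) (6,17) (2,14)]
2. After x ≤ 18: [(1,2) (18,1/9) (18,5) (15,20) (6,17) (2,14)]
3. After y ≥ 7: [(17/12,7) (88/5,7) (15,20) (6,17) (2,14)]
4. After y ≤ 18: [(17/12,7) (88/5,7) (77/5,18) (9,18) (6,17) (2,14)]
5. Canonical ring: [(17/12,7) (88/5,7) (77/5,18) (9,18) (6,17) (2,14)]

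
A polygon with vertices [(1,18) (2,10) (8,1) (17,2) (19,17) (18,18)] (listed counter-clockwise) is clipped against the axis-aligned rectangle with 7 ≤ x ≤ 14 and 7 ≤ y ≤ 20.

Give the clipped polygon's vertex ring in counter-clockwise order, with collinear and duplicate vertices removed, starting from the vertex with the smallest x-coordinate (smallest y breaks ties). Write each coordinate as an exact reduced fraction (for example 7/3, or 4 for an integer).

1. After x ≥ 7: [(7,18) (7,5/2) (8,1) (17,2) (19,17) (18,18)]
2. After x ≤ 14: [(14,18) (7,18) (7,5/2) (8,1) (14,5/3)]
3. After y ≥ 7: [(14,7) (14,18) (7,18) (7,7)]
4. After y ≤ 20: [(14,7) (14,18) (7,18) (7,7)]
5. Canonical ring: [(7,7) (14,7) (14,18) (7,18)]

Clipped polygon: [(7,7) (14,7) (14,18) (7,18)]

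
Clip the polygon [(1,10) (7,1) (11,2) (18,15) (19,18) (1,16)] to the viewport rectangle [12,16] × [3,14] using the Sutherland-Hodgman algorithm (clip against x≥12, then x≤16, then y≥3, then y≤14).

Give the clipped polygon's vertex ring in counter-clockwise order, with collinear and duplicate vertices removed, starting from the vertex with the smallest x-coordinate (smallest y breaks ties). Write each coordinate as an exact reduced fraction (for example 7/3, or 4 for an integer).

1. After x ≥ 12: [(12,27/7) (18,15) (19,18) (12,155/9)]
2. After x ≤ 16: [(12,27/7) (16,79/7) (16,53/3) (12,155/9)]
3. After y ≥ 3: [(12,27/7) (16,79/7) (16,53/3) (12,155/9)]
4. After y ≤ 14: [(12,14) (12,27/7) (16,79/7) (16,14)]
5. Canonical ring: [(12,27/7) (16,79/7) (16,14) (12,14)]

Clipped polygon: [(12,27/7) (16,79/7) (16,14) (12,14)]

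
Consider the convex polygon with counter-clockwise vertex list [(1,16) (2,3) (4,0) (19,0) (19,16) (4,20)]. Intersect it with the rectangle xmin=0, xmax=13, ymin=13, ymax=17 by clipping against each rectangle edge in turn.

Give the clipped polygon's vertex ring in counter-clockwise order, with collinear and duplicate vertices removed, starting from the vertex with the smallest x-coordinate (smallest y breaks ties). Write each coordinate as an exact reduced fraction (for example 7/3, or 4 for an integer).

1. After x ≥ 0: [(1,16) (2,3) (4,0) (19,0) (19,16) (4,20)]
2. After x ≤ 13: [(1,16) (2,3) (4,0) (13,0) (13,88/5) (4,20)]
3. After y ≥ 13: [(1,16) (16/13,13) (13,13) (13,88/5) (4,20)]
4. After y ≤ 17: [(7/4,17) (1,16) (16/13,13) (13,13) (13,17)]
5. Canonical ring: [(1,16) (16/13,13) (13,13) (13,17) (7/4,17)]

Clipped polygon: [(1,16) (16/13,13) (13,13) (13,17) (7/4,17)]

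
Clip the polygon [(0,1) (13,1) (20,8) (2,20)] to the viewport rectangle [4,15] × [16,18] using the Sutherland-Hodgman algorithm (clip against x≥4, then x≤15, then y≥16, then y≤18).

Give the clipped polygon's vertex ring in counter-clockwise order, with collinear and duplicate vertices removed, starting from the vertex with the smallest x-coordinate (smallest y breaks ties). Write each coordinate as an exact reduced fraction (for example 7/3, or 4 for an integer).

1. After x ≥ 4: [(4,1) (13,1) (20,8) (4,56/3)]
2. After x ≤ 15: [(4,1) (13,1) (15,3) (15,34/3) (4,56/3)]
3. After y ≥ 16: [(4,16) (8,16) (4,56/3)]
4. After y ≤ 18: [(4,18) (4,16) (8,16) (5,18)]
5. Canonical ring: [(4,16) (8,16) (5,18) (4,18)]

Clipped polygon: [(4,16) (8,16) (5,18) (4,18)]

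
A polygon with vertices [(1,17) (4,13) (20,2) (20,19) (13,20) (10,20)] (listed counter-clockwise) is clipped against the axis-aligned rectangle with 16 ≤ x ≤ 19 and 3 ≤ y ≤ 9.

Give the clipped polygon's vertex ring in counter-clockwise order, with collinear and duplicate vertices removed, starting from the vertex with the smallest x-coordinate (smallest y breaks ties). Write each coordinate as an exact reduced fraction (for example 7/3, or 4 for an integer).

Clipped polygon: [(16,19/4) (204/11,3) (19,3) (19,9) (16,9)]

1. After x ≥ 16: [(16,19/4) (20,2) (20,19) (16,137/7)]
2. After x ≤ 19: [(16,19/4) (19,43/16) (19,134/7) (16,137/7)]
3. After y ≥ 3: [(16,19/4) (204/11,3) (19,3) (19,134/7) (16,137/7)]
4. After y ≤ 9: [(16,9) (16,19/4) (204/11,3) (19,3) (19,9)]
5. Canonical ring: [(16,19/4) (204/11,3) (19,3) (19,9) (16,9)]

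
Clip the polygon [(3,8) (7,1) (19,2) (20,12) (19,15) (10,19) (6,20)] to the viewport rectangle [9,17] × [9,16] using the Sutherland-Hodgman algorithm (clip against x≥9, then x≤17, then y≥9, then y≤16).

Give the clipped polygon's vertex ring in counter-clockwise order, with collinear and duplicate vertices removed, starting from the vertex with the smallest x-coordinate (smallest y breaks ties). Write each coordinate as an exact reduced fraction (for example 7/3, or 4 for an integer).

Clipped polygon: [(9,9) (17,9) (17,143/9) (67/4,16) (9,16)]

1. After x ≥ 9: [(9,7/6) (19,2) (20,12) (19,15) (10,19) (9,77/4)]
2. After x ≤ 17: [(9,7/6) (17,11/6) (17,143/9) (10,19) (9,77/4)]
3. After y ≥ 9: [(9,9) (17,9) (17,143/9) (10,19) (9,77/4)]
4. After y ≤ 16: [(9,16) (9,9) (17,9) (17,143/9) (67/4,16)]
5. Canonical ring: [(9,9) (17,9) (17,143/9) (67/4,16) (9,16)]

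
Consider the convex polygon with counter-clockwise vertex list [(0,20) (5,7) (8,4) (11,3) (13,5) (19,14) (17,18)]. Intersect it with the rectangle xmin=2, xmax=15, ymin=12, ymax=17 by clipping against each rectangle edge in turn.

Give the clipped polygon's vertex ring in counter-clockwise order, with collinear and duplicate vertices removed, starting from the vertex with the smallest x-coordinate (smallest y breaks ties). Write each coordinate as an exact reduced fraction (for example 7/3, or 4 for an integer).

1. After x ≥ 2: [(2,336/17) (2,74/5) (5,7) (8,4) (11,3) (13,5) (19,14) (17,18)]
2. After x ≤ 15: [(15,310/17) (2,336/17) (2,74/5) (5,7) (8,4) (11,3) (13,5) (15,8)]
3. After y ≥ 12: [(15,12) (15,310/17) (2,336/17) (2,74/5) (40/13,12)]
4. After y ≤ 17: [(15,12) (15,17) (2,17) (2,74/5) (40/13,12)]
5. Canonical ring: [(2,74/5) (40/13,12) (15,12) (15,17) (2,17)]

Clipped polygon: [(2,74/5) (40/13,12) (15,12) (15,17) (2,17)]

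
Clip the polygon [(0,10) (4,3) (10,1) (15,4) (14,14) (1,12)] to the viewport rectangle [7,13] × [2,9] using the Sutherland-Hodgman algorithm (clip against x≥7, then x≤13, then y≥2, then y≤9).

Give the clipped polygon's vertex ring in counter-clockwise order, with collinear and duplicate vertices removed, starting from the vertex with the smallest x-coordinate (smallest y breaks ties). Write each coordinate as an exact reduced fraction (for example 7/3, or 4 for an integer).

Clipped polygon: [(7,2) (35/3,2) (13,14/5) (13,9) (7,9)]

1. After x ≥ 7: [(7,2) (10,1) (15,4) (14,14) (7,168/13)]
2. After x ≤ 13: [(7,2) (10,1) (13,14/5) (13,180/13) (7,168/13)]
3. After y ≥ 2: [(7,2) (7,2) (35/3,2) (13,14/5) (13,180/13) (7,168/13)]
4. After y ≤ 9: [(7,9) (7,2) (7,2) (35/3,2) (13,14/5) (13,9)]
5. Canonical ring: [(7,2) (35/3,2) (13,14/5) (13,9) (7,9)]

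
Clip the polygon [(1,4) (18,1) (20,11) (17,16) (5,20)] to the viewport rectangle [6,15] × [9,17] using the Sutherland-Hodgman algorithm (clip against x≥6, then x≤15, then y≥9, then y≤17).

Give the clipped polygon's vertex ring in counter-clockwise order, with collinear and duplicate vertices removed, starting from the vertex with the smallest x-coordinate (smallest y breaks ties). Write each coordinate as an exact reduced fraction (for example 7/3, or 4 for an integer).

1. After x ≥ 6: [(6,53/17) (18,1) (20,11) (17,16) (6,59/3)]
2. After x ≤ 15: [(6,53/17) (15,26/17) (15,50/3) (6,59/3)]
3. After y ≥ 9: [(6,9) (15,9) (15,50/3) (6,59/3)]
4. After y ≤ 17: [(6,17) (6,9) (15,9) (15,50/3) (14,17)]
5. Canonical ring: [(6,9) (15,9) (15,50/3) (14,17) (6,17)]

Clipped polygon: [(6,9) (15,9) (15,50/3) (14,17) (6,17)]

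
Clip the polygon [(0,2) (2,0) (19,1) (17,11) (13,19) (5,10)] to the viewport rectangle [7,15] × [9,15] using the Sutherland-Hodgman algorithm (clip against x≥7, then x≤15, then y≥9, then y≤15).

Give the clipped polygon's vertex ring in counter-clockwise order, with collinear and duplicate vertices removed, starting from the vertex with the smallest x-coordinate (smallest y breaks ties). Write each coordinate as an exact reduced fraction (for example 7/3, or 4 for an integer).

1. After x ≥ 7: [(7,5/17) (19,1) (17,11) (13,19) (7,49/4)]
2. After x ≤ 15: [(7,5/17) (15,13/17) (15,15) (13,19) (7,49/4)]
3. After y ≥ 9: [(7,9) (15,9) (15,15) (13,19) (7,49/4)]
4. After y ≤ 15: [(7,9) (15,9) (15,15) (15,15) (85/9,15) (7,49/4)]
5. Canonical ring: [(7,9) (15,9) (15,15) (85/9,15) (7,49/4)]

Clipped polygon: [(7,9) (15,9) (15,15) (85/9,15) (7,49/4)]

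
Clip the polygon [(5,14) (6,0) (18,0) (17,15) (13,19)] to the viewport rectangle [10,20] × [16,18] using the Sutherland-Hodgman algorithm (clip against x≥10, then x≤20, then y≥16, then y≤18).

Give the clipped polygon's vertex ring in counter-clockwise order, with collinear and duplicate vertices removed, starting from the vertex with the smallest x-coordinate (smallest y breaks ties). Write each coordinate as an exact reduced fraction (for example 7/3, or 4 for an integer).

1. After x ≥ 10: [(10,137/8) (10,0) (18,0) (17,15) (13,19)]
2. After x ≤ 20: [(10,137/8) (10,0) (18,0) (17,15) (13,19)]
3. After y ≥ 16: [(10,137/8) (10,16) (16,16) (13,19)]
4. After y ≤ 18: [(57/5,18) (10,137/8) (10,16) (16,16) (14,18)]
5. Canonical ring: [(10,16) (16,16) (14,18) (57/5,18) (10,137/8)]

Clipped polygon: [(10,16) (16,16) (14,18) (57/5,18) (10,137/8)]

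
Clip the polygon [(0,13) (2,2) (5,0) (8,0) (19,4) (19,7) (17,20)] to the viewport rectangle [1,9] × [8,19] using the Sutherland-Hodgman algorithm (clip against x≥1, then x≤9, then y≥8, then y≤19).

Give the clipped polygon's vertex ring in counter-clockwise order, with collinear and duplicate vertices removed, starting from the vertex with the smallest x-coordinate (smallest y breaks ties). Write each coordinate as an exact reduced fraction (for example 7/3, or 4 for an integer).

Clipped polygon: [(1,8) (9,8) (9,284/17) (1,228/17)]

1. After x ≥ 1: [(1,228/17) (1,15/2) (2,2) (5,0) (8,0) (19,4) (19,7) (17,20)]
2. After x ≤ 9: [(9,284/17) (1,228/17) (1,15/2) (2,2) (5,0) (8,0) (9,4/11)]
3. After y ≥ 8: [(9,8) (9,284/17) (1,228/17) (1,8)]
4. After y ≤ 19: [(9,8) (9,284/17) (1,228/17) (1,8)]
5. Canonical ring: [(1,8) (9,8) (9,284/17) (1,228/17)]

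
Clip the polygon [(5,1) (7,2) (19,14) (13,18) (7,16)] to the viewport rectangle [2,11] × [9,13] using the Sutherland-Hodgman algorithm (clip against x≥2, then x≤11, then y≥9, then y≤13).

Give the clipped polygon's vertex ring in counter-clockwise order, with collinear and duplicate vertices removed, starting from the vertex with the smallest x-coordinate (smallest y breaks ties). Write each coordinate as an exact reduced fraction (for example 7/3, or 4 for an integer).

1. After x ≥ 2: [(5,1) (7,2) (19,14) (13,18) (7,16)]
2. After x ≤ 11: [(5,1) (7,2) (11,6) (11,52/3) (7,16)]
3. After y ≥ 9: [(91/15,9) (11,9) (11,52/3) (7,16)]
4. After y ≤ 13: [(33/5,13) (91/15,9) (11,9) (11,13)]
5. Canonical ring: [(91/15,9) (11,9) (11,13) (33/5,13)]

Clipped polygon: [(91/15,9) (11,9) (11,13) (33/5,13)]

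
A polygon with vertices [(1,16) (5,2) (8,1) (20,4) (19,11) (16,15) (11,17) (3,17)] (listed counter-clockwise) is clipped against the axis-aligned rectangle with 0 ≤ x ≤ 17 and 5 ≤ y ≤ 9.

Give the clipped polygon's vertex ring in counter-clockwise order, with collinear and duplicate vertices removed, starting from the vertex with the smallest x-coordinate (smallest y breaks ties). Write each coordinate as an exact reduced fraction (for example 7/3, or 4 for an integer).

1. After x ≥ 0: [(1,16) (5,2) (8,1) (20,4) (19,11) (16,15) (11,17) (3,17)]
2. After x ≤ 17: [(1,16) (5,2) (8,1) (17,13/4) (17,41/3) (16,15) (11,17) (3,17)]
3. After y ≥ 5: [(1,16) (29/7,5) (17,5) (17,41/3) (16,15) (11,17) (3,17)]
4. After y ≤ 9: [(3,9) (29/7,5) (17,5) (17,9)]
5. Canonical ring: [(3,9) (29/7,5) (17,5) (17,9)]

Clipped polygon: [(3,9) (29/7,5) (17,5) (17,9)]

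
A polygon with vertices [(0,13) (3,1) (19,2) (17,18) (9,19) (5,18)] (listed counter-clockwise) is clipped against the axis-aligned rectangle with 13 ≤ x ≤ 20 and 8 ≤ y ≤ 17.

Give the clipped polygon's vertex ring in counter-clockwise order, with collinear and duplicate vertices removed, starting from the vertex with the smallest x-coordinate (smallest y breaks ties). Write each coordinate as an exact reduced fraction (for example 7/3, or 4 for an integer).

1. After x ≥ 13: [(13,13/8) (19,2) (17,18) (13,37/2)]
2. After x ≤ 20: [(13,13/8) (19,2) (17,18) (13,37/2)]
3. After y ≥ 8: [(13,8) (73/4,8) (17,18) (13,37/2)]
4. After y ≤ 17: [(13,17) (13,8) (73/4,8) (137/8,17)]
5. Canonical ring: [(13,8) (73/4,8) (137/8,17) (13,17)]

Clipped polygon: [(13,8) (73/4,8) (137/8,17) (13,17)]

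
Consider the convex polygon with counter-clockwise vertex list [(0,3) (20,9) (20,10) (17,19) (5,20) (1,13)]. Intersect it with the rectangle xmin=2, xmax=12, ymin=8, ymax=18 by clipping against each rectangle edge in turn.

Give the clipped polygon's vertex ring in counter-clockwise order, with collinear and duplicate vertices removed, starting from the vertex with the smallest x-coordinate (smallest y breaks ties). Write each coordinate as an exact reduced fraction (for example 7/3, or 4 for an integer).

Clipped polygon: [(2,8) (12,8) (12,18) (27/7,18) (2,59/4)]

1. After x ≥ 2: [(2,18/5) (20,9) (20,10) (17,19) (5,20) (2,59/4)]
2. After x ≤ 12: [(2,18/5) (12,33/5) (12,233/12) (5,20) (2,59/4)]
3. After y ≥ 8: [(2,8) (12,8) (12,233/12) (5,20) (2,59/4)]
4. After y ≤ 18: [(2,8) (12,8) (12,18) (27/7,18) (2,59/4)]
5. Canonical ring: [(2,8) (12,8) (12,18) (27/7,18) (2,59/4)]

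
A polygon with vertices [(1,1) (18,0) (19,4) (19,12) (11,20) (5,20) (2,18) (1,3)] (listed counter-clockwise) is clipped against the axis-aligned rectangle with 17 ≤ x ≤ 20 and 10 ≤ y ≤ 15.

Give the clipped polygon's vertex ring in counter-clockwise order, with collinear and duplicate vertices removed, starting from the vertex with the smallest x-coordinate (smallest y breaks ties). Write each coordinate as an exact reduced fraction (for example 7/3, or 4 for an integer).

1. After x ≥ 17: [(17,1/17) (18,0) (19,4) (19,12) (17,14)]
2. After x ≤ 20: [(17,1/17) (18,0) (19,4) (19,12) (17,14)]
3. After y ≥ 10: [(17,10) (19,10) (19,12) (17,14)]
4. After y ≤ 15: [(17,10) (19,10) (19,12) (17,14)]
5. Canonical ring: [(17,10) (19,10) (19,12) (17,14)]

Clipped polygon: [(17,10) (19,10) (19,12) (17,14)]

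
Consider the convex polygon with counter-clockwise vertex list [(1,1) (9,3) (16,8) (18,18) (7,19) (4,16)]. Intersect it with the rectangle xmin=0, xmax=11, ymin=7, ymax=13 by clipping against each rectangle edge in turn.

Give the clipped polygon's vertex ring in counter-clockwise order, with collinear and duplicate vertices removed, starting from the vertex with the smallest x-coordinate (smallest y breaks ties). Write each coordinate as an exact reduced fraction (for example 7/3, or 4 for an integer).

Clipped polygon: [(11/5,7) (11,7) (11,13) (17/5,13)]

1. After x ≥ 0: [(1,1) (9,3) (16,8) (18,18) (7,19) (4,16)]
2. After x ≤ 11: [(1,1) (9,3) (11,31/7) (11,205/11) (7,19) (4,16)]
3. After y ≥ 7: [(11/5,7) (11,7) (11,205/11) (7,19) (4,16)]
4. After y ≤ 13: [(17/5,13) (11/5,7) (11,7) (11,13)]
5. Canonical ring: [(11/5,7) (11,7) (11,13) (17/5,13)]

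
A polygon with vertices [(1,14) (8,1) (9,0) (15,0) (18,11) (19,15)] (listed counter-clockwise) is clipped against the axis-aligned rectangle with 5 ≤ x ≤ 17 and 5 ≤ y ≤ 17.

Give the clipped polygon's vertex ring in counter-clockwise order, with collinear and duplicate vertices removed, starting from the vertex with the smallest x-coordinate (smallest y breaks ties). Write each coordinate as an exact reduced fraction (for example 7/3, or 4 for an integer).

Clipped polygon: [(5,46/7) (76/13,5) (180/11,5) (17,22/3) (17,134/9) (5,128/9)]

1. After x ≥ 5: [(5,128/9) (5,46/7) (8,1) (9,0) (15,0) (18,11) (19,15)]
2. After x ≤ 17: [(17,134/9) (5,128/9) (5,46/7) (8,1) (9,0) (15,0) (17,22/3)]
3. After y ≥ 5: [(17,134/9) (5,128/9) (5,46/7) (76/13,5) (180/11,5) (17,22/3)]
4. After y ≤ 17: [(17,134/9) (5,128/9) (5,46/7) (76/13,5) (180/11,5) (17,22/3)]
5. Canonical ring: [(5,46/7) (76/13,5) (180/11,5) (17,22/3) (17,134/9) (5,128/9)]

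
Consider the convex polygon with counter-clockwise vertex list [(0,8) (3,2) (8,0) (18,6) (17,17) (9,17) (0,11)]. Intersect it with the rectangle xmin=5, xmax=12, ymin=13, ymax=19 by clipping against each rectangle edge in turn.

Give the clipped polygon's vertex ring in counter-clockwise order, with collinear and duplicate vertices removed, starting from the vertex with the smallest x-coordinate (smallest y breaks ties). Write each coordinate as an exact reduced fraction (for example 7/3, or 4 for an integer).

Clipped polygon: [(5,13) (12,13) (12,17) (9,17) (5,43/3)]

1. After x ≥ 5: [(5,6/5) (8,0) (18,6) (17,17) (9,17) (5,43/3)]
2. After x ≤ 12: [(5,6/5) (8,0) (12,12/5) (12,17) (9,17) (5,43/3)]
3. After y ≥ 13: [(5,13) (12,13) (12,17) (9,17) (5,43/3)]
4. After y ≤ 19: [(5,13) (12,13) (12,17) (9,17) (5,43/3)]
5. Canonical ring: [(5,13) (12,13) (12,17) (9,17) (5,43/3)]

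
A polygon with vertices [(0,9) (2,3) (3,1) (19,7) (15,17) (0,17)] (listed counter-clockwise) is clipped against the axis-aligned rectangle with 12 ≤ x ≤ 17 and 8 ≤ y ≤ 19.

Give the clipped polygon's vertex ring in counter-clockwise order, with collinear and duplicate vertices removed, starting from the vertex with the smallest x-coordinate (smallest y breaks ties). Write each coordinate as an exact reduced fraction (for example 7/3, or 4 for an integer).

Clipped polygon: [(12,8) (17,8) (17,12) (15,17) (12,17)]

1. After x ≥ 12: [(12,35/8) (19,7) (15,17) (12,17)]
2. After x ≤ 17: [(12,35/8) (17,25/4) (17,12) (15,17) (12,17)]
3. After y ≥ 8: [(12,8) (17,8) (17,12) (15,17) (12,17)]
4. After y ≤ 19: [(12,8) (17,8) (17,12) (15,17) (12,17)]
5. Canonical ring: [(12,8) (17,8) (17,12) (15,17) (12,17)]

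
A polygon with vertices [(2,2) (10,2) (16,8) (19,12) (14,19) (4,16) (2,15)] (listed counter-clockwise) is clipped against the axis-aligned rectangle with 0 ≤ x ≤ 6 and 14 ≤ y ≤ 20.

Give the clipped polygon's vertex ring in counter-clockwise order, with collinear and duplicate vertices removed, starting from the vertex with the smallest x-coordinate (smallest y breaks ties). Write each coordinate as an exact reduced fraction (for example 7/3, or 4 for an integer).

1. After x ≥ 0: [(2,2) (10,2) (16,8) (19,12) (14,19) (4,16) (2,15)]
2. After x ≤ 6: [(2,2) (6,2) (6,83/5) (4,16) (2,15)]
3. After y ≥ 14: [(2,14) (6,14) (6,83/5) (4,16) (2,15)]
4. After y ≤ 20: [(2,14) (6,14) (6,83/5) (4,16) (2,15)]
5. Canonical ring: [(2,14) (6,14) (6,83/5) (4,16) (2,15)]

Clipped polygon: [(2,14) (6,14) (6,83/5) (4,16) (2,15)]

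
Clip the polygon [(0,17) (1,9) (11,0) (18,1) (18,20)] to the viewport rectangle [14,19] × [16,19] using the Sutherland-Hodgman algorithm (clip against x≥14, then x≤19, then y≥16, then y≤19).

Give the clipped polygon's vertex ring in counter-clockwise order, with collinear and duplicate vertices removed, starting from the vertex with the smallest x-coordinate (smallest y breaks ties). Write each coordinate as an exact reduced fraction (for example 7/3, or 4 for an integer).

Clipped polygon: [(14,16) (18,16) (18,19) (14,19)]

1. After x ≥ 14: [(14,58/3) (14,3/7) (18,1) (18,20)]
2. After x ≤ 19: [(14,58/3) (14,3/7) (18,1) (18,20)]
3. After y ≥ 16: [(14,58/3) (14,16) (18,16) (18,20)]
4. After y ≤ 19: [(14,19) (14,16) (18,16) (18,19)]
5. Canonical ring: [(14,16) (18,16) (18,19) (14,19)]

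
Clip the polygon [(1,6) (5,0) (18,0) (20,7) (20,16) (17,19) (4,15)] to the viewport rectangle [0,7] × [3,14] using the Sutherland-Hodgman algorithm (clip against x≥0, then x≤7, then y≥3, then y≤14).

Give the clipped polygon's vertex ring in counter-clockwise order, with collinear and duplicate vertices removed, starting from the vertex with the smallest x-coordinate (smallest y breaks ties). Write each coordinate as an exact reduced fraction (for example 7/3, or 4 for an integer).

Clipped polygon: [(1,6) (3,3) (7,3) (7,14) (11/3,14)]

1. After x ≥ 0: [(1,6) (5,0) (18,0) (20,7) (20,16) (17,19) (4,15)]
2. After x ≤ 7: [(1,6) (5,0) (7,0) (7,207/13) (4,15)]
3. After y ≥ 3: [(1,6) (3,3) (7,3) (7,207/13) (4,15)]
4. After y ≤ 14: [(11/3,14) (1,6) (3,3) (7,3) (7,14)]
5. Canonical ring: [(1,6) (3,3) (7,3) (7,14) (11/3,14)]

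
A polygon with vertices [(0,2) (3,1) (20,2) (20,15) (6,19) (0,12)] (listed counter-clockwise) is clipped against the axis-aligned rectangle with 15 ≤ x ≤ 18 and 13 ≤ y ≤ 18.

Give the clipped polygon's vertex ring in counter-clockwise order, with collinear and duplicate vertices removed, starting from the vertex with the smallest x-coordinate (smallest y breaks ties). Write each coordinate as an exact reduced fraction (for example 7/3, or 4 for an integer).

Clipped polygon: [(15,13) (18,13) (18,109/7) (15,115/7)]

1. After x ≥ 15: [(15,29/17) (20,2) (20,15) (15,115/7)]
2. After x ≤ 18: [(15,29/17) (18,32/17) (18,109/7) (15,115/7)]
3. After y ≥ 13: [(15,13) (18,13) (18,109/7) (15,115/7)]
4. After y ≤ 18: [(15,13) (18,13) (18,109/7) (15,115/7)]
5. Canonical ring: [(15,13) (18,13) (18,109/7) (15,115/7)]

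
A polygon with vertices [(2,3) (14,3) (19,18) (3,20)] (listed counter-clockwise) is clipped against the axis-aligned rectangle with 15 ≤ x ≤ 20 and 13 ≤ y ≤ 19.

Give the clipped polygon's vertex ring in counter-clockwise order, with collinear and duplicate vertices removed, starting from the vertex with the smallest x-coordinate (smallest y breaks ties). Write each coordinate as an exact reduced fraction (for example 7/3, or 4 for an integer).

Clipped polygon: [(15,13) (52/3,13) (19,18) (15,37/2)]

1. After x ≥ 15: [(15,6) (19,18) (15,37/2)]
2. After x ≤ 20: [(15,6) (19,18) (15,37/2)]
3. After y ≥ 13: [(15,13) (52/3,13) (19,18) (15,37/2)]
4. After y ≤ 19: [(15,13) (52/3,13) (19,18) (15,37/2)]
5. Canonical ring: [(15,13) (52/3,13) (19,18) (15,37/2)]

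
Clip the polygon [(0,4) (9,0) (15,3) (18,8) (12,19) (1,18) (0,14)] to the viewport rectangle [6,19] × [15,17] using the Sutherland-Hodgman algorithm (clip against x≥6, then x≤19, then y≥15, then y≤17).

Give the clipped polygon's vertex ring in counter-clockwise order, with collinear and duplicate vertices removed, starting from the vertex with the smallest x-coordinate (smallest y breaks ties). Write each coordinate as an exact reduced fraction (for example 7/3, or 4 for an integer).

Clipped polygon: [(6,15) (156/11,15) (144/11,17) (6,17)]

1. After x ≥ 6: [(6,4/3) (9,0) (15,3) (18,8) (12,19) (6,203/11)]
2. After x ≤ 19: [(6,4/3) (9,0) (15,3) (18,8) (12,19) (6,203/11)]
3. After y ≥ 15: [(6,15) (156/11,15) (12,19) (6,203/11)]
4. After y ≤ 17: [(6,17) (6,15) (156/11,15) (144/11,17)]
5. Canonical ring: [(6,15) (156/11,15) (144/11,17) (6,17)]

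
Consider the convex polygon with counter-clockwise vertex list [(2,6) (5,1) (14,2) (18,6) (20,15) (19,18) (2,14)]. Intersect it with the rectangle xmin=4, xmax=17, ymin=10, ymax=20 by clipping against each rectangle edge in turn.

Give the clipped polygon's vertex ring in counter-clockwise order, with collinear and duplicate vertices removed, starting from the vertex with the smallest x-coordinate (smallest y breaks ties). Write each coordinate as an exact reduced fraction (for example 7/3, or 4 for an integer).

1. After x ≥ 4: [(4,8/3) (5,1) (14,2) (18,6) (20,15) (19,18) (4,246/17)]
2. After x ≤ 17: [(4,8/3) (5,1) (14,2) (17,5) (17,298/17) (4,246/17)]
3. After y ≥ 10: [(4,10) (17,10) (17,298/17) (4,246/17)]
4. After y ≤ 20: [(4,10) (17,10) (17,298/17) (4,246/17)]
5. Canonical ring: [(4,10) (17,10) (17,298/17) (4,246/17)]

Clipped polygon: [(4,10) (17,10) (17,298/17) (4,246/17)]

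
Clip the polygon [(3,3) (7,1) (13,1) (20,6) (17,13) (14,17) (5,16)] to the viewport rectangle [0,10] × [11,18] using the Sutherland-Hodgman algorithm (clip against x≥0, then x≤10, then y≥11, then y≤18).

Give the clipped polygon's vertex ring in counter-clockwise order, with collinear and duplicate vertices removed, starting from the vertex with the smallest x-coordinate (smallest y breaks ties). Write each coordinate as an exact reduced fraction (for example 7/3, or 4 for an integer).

Clipped polygon: [(55/13,11) (10,11) (10,149/9) (5,16)]

1. After x ≥ 0: [(3,3) (7,1) (13,1) (20,6) (17,13) (14,17) (5,16)]
2. After x ≤ 10: [(3,3) (7,1) (10,1) (10,149/9) (5,16)]
3. After y ≥ 11: [(55/13,11) (10,11) (10,149/9) (5,16)]
4. After y ≤ 18: [(55/13,11) (10,11) (10,149/9) (5,16)]
5. Canonical ring: [(55/13,11) (10,11) (10,149/9) (5,16)]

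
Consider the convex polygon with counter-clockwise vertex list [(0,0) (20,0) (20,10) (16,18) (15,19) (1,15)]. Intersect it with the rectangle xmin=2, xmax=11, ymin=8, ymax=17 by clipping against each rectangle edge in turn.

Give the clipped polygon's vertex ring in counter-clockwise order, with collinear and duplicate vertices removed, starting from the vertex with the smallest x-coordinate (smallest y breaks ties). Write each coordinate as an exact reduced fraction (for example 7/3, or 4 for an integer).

1. After x ≥ 2: [(2,0) (20,0) (20,10) (16,18) (15,19) (2,107/7)]
2. After x ≤ 11: [(2,0) (11,0) (11,125/7) (2,107/7)]
3. After y ≥ 8: [(2,8) (11,8) (11,125/7) (2,107/7)]
4. After y ≤ 17: [(2,8) (11,8) (11,17) (8,17) (2,107/7)]
5. Canonical ring: [(2,8) (11,8) (11,17) (8,17) (2,107/7)]

Clipped polygon: [(2,8) (11,8) (11,17) (8,17) (2,107/7)]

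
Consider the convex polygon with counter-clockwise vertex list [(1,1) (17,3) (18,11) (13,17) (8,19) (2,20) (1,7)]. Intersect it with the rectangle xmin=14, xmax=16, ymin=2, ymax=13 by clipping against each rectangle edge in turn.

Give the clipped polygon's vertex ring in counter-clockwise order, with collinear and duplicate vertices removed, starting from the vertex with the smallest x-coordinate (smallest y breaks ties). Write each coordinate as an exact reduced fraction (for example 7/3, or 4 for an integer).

Clipped polygon: [(14,21/8) (16,23/8) (16,13) (14,13)]

1. After x ≥ 14: [(14,21/8) (17,3) (18,11) (14,79/5)]
2. After x ≤ 16: [(14,21/8) (16,23/8) (16,67/5) (14,79/5)]
3. After y ≥ 2: [(14,21/8) (16,23/8) (16,67/5) (14,79/5)]
4. After y ≤ 13: [(14,13) (14,21/8) (16,23/8) (16,13)]
5. Canonical ring: [(14,21/8) (16,23/8) (16,13) (14,13)]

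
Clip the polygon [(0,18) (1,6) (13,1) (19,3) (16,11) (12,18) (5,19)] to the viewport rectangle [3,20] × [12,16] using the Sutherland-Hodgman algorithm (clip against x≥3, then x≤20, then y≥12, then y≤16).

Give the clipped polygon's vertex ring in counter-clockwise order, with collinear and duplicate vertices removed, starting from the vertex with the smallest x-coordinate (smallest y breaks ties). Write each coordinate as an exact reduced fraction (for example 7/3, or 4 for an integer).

Clipped polygon: [(3,12) (108/7,12) (92/7,16) (3,16)]

1. After x ≥ 3: [(3,93/5) (3,31/6) (13,1) (19,3) (16,11) (12,18) (5,19)]
2. After x ≤ 20: [(3,93/5) (3,31/6) (13,1) (19,3) (16,11) (12,18) (5,19)]
3. After y ≥ 12: [(3,93/5) (3,12) (108/7,12) (12,18) (5,19)]
4. After y ≤ 16: [(3,16) (3,12) (108/7,12) (92/7,16)]
5. Canonical ring: [(3,12) (108/7,12) (92/7,16) (3,16)]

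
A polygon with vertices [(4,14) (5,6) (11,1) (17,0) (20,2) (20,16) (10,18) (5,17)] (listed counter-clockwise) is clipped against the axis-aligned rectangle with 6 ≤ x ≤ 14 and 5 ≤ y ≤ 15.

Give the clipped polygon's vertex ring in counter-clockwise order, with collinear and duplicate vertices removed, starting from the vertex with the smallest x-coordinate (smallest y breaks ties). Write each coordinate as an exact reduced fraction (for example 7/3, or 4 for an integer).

Clipped polygon: [(6,31/6) (31/5,5) (14,5) (14,15) (6,15)]

1. After x ≥ 6: [(6,31/6) (11,1) (17,0) (20,2) (20,16) (10,18) (6,86/5)]
2. After x ≤ 14: [(6,31/6) (11,1) (14,1/2) (14,86/5) (10,18) (6,86/5)]
3. After y ≥ 5: [(6,31/6) (31/5,5) (14,5) (14,86/5) (10,18) (6,86/5)]
4. After y ≤ 15: [(6,15) (6,31/6) (31/5,5) (14,5) (14,15)]
5. Canonical ring: [(6,31/6) (31/5,5) (14,5) (14,15) (6,15)]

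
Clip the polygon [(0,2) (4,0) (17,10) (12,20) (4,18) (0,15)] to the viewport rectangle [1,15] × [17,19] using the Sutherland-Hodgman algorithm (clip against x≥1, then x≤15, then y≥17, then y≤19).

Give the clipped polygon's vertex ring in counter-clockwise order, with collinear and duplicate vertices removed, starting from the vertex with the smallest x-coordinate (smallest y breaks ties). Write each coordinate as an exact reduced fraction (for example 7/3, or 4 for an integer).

1. After x ≥ 1: [(1,3/2) (4,0) (17,10) (12,20) (4,18) (1,63/4)]
2. After x ≤ 15: [(1,3/2) (4,0) (15,110/13) (15,14) (12,20) (4,18) (1,63/4)]
3. After y ≥ 17: [(27/2,17) (12,20) (4,18) (8/3,17)]
4. After y ≤ 19: [(27/2,17) (25/2,19) (8,19) (4,18) (8/3,17)]
5. Canonical ring: [(8/3,17) (27/2,17) (25/2,19) (8,19) (4,18)]

Clipped polygon: [(8/3,17) (27/2,17) (25/2,19) (8,19) (4,18)]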